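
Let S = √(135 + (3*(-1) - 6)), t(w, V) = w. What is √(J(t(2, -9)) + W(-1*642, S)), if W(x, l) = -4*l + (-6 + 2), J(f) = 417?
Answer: √(413 - 12*√14) ≈ 19.186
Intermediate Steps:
S = 3*√14 (S = √(135 + (-3 - 6)) = √(135 - 9) = √126 = 3*√14 ≈ 11.225)
W(x, l) = -4 - 4*l (W(x, l) = -4*l - 4 = -4 - 4*l)
√(J(t(2, -9)) + W(-1*642, S)) = √(417 + (-4 - 12*√14)) = √(413 - 12*√14)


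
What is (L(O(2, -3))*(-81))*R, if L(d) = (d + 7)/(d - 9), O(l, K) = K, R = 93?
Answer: 2511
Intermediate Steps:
L(d) = (7 + d)/(-9 + d)
(L(O(2, -3))*(-81))*R = (((7 - 3)/(-9 - 3))*(-81))*93 = ((4/(-12))*(-81))*93 = (-1/12*4*(-81))*93 = -⅓*(-81)*93 = 27*93 = 2511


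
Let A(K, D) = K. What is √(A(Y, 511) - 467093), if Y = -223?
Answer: 6*I*√12981 ≈ 683.61*I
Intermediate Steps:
√(A(Y, 511) - 467093) = √(-223 - 467093) = √(-467316) = 6*I*√12981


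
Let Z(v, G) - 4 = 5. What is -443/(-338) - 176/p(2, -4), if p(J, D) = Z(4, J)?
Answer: -55501/3042 ≈ -18.245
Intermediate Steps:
Z(v, G) = 9 (Z(v, G) = 4 + 5 = 9)
p(J, D) = 9
-443/(-338) - 176/p(2, -4) = -443/(-338) - 176/9 = -443*(-1/338) - 176*⅑ = 443/338 - 176/9 = -55501/3042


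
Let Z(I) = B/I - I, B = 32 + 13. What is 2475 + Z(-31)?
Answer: 77641/31 ≈ 2504.5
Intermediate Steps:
B = 45
Z(I) = -I + 45/I (Z(I) = 45/I - I = -I + 45/I)
2475 + Z(-31) = 2475 + (-1*(-31) + 45/(-31)) = 2475 + (31 + 45*(-1/31)) = 2475 + (31 - 45/31) = 2475 + 916/31 = 77641/31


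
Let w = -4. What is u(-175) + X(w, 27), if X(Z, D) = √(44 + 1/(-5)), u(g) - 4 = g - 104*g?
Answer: 18029 + √1095/5 ≈ 18036.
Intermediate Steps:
u(g) = 4 - 103*g (u(g) = 4 + (g - 104*g) = 4 - 103*g)
X(Z, D) = √1095/5 (X(Z, D) = √(44 - ⅕) = √(219/5) = √1095/5)
u(-175) + X(w, 27) = (4 - 103*(-175)) + √1095/5 = (4 + 18025) + √1095/5 = 18029 + √1095/5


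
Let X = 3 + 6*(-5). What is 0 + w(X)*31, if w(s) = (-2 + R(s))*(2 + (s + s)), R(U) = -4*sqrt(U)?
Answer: 3224 + 19344*I*sqrt(3) ≈ 3224.0 + 33505.0*I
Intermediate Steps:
X = -27 (X = 3 - 30 = -27)
w(s) = (-2 - 4*sqrt(s))*(2 + 2*s) (w(s) = (-2 - 4*sqrt(s))*(2 + (s + s)) = (-2 - 4*sqrt(s))*(2 + 2*s))
0 + w(X)*31 = 0 + (-4 - 24*I*sqrt(3) - (-648)*I*sqrt(3) - 4*(-27))*31 = 0 + (-4 - 24*I*sqrt(3) - (-648)*I*sqrt(3) + 108)*31 = 0 + (-4 - 24*I*sqrt(3) + 648*I*sqrt(3) + 108)*31 = 0 + (104 + 624*I*sqrt(3))*31 = 0 + (3224 + 19344*I*sqrt(3)) = 3224 + 19344*I*sqrt(3)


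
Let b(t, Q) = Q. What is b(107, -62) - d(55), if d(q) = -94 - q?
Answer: 87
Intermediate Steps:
b(107, -62) - d(55) = -62 - (-94 - 1*55) = -62 - (-94 - 55) = -62 - 1*(-149) = -62 + 149 = 87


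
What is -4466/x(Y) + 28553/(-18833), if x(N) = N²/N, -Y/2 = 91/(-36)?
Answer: -216649361/244829 ≈ -884.90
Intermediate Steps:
Y = 91/18 (Y = -182/(-36) = -182*(-1)/36 = -2*(-91/36) = 91/18 ≈ 5.0556)
x(N) = N
-4466/x(Y) + 28553/(-18833) = -4466/91/18 + 28553/(-18833) = -4466*18/91 + 28553*(-1/18833) = -11484/13 - 28553/18833 = -216649361/244829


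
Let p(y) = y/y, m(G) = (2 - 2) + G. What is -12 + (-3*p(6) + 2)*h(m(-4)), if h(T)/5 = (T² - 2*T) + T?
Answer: -112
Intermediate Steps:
m(G) = G (m(G) = 0 + G = G)
p(y) = 1
h(T) = -5*T + 5*T² (h(T) = 5*((T² - 2*T) + T) = 5*(T² - T) = -5*T + 5*T²)
-12 + (-3*p(6) + 2)*h(m(-4)) = -12 + (-3*1 + 2)*(5*(-4)*(-1 - 4)) = -12 + (-3 + 2)*(5*(-4)*(-5)) = -12 - 1*100 = -12 - 100 = -112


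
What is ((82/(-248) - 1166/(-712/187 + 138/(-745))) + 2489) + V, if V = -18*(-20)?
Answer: 108314137885/34487252 ≈ 3140.7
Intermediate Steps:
V = 360
((82/(-248) - 1166/(-712/187 + 138/(-745))) + 2489) + V = ((82/(-248) - 1166/(-712/187 + 138/(-745))) + 2489) + 360 = ((82*(-1/248) - 1166/(-712*1/187 + 138*(-1/745))) + 2489) + 360 = ((-41/124 - 1166/(-712/187 - 138/745)) + 2489) + 360 = ((-41/124 - 1166/(-556246/139315)) + 2489) + 360 = ((-41/124 - 1166*(-139315/556246)) + 2489) + 360 = ((-41/124 + 81220645/278123) + 2489) + 360 = (10059956937/34487252 + 2489) + 360 = 95898727165/34487252 + 360 = 108314137885/34487252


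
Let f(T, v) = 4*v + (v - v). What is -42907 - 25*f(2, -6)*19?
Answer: -31507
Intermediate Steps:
f(T, v) = 4*v (f(T, v) = 4*v + 0 = 4*v)
-42907 - 25*f(2, -6)*19 = -42907 - 100*(-6)*19 = -42907 - 25*(-24)*19 = -42907 + 600*19 = -42907 + 11400 = -31507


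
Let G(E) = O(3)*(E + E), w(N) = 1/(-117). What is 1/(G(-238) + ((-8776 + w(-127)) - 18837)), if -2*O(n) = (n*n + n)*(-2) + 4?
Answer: -117/3787642 ≈ -3.0890e-5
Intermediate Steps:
w(N) = -1/117
O(n) = -2 + n + n² (O(n) = -((n*n + n)*(-2) + 4)/2 = -((n² + n)*(-2) + 4)/2 = -((n + n²)*(-2) + 4)/2 = -((-2*n - 2*n²) + 4)/2 = -(4 - 2*n - 2*n²)/2 = -2 + n + n²)
G(E) = 20*E (G(E) = (-2 + 3 + 3²)*(E + E) = (-2 + 3 + 9)*(2*E) = 10*(2*E) = 20*E)
1/(G(-238) + ((-8776 + w(-127)) - 18837)) = 1/(20*(-238) + ((-8776 - 1/117) - 18837)) = 1/(-4760 + (-1026793/117 - 18837)) = 1/(-4760 - 3230722/117) = 1/(-3787642/117) = -117/3787642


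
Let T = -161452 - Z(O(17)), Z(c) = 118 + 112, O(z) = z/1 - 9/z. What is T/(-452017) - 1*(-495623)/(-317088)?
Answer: -172762599575/143329166496 ≈ -1.2054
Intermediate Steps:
O(z) = z - 9/z (O(z) = z*1 - 9/z = z - 9/z)
Z(c) = 230
T = -161682 (T = -161452 - 1*230 = -161452 - 230 = -161682)
T/(-452017) - 1*(-495623)/(-317088) = -161682/(-452017) - 1*(-495623)/(-317088) = -161682*(-1/452017) + 495623*(-1/317088) = 161682/452017 - 495623/317088 = -172762599575/143329166496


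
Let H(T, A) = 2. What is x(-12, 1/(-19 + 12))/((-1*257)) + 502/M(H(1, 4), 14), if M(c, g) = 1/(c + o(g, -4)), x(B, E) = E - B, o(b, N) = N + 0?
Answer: -1806279/1799 ≈ -1004.0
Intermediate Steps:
o(b, N) = N
M(c, g) = 1/(-4 + c) (M(c, g) = 1/(c - 4) = 1/(-4 + c))
x(-12, 1/(-19 + 12))/((-1*257)) + 502/M(H(1, 4), 14) = (1/(-19 + 12) - 1*(-12))/((-1*257)) + 502/(1/(-4 + 2)) = (1/(-7) + 12)/(-257) + 502/(1/(-2)) = (-⅐ + 12)*(-1/257) + 502/(-½) = (83/7)*(-1/257) + 502*(-2) = -83/1799 - 1004 = -1806279/1799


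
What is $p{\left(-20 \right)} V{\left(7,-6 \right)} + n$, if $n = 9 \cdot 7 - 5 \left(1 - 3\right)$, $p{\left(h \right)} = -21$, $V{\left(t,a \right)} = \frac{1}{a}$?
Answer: $\frac{153}{2} \approx 76.5$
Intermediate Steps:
$n = 73$ ($n = 63 - -10 = 63 + 10 = 73$)
$p{\left(-20 \right)} V{\left(7,-6 \right)} + n = - \frac{21}{-6} + 73 = \left(-21\right) \left(- \frac{1}{6}\right) + 73 = \frac{7}{2} + 73 = \frac{153}{2}$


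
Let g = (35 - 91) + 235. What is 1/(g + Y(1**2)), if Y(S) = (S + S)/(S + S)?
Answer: 1/180 ≈ 0.0055556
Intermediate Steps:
g = 179 (g = -56 + 235 = 179)
Y(S) = 1 (Y(S) = (2*S)/((2*S)) = (2*S)*(1/(2*S)) = 1)
1/(g + Y(1**2)) = 1/(179 + 1) = 1/180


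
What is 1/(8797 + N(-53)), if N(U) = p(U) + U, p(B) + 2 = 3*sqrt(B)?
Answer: 2914/25474347 - I*sqrt(53)/25474347 ≈ 0.00011439 - 2.8578e-7*I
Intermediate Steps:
p(B) = -2 + 3*sqrt(B)
N(U) = -2 + U + 3*sqrt(U) (N(U) = (-2 + 3*sqrt(U)) + U = -2 + U + 3*sqrt(U))
1/(8797 + N(-53)) = 1/(8797 + (-2 - 53 + 3*sqrt(-53))) = 1/(8797 + (-2 - 53 + 3*(I*sqrt(53)))) = 1/(8797 + (-2 - 53 + 3*I*sqrt(53))) = 1/(8797 + (-55 + 3*I*sqrt(53))) = 1/(8742 + 3*I*sqrt(53))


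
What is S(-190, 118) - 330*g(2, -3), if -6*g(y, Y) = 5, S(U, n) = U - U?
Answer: 275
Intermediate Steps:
S(U, n) = 0
g(y, Y) = -⅚ (g(y, Y) = -⅙*5 = -⅚)
S(-190, 118) - 330*g(2, -3) = 0 - 330*(-⅚) = 0 + 275 = 275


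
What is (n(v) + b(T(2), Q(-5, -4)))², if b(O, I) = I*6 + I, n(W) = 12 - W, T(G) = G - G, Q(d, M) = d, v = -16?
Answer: 49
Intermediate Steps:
T(G) = 0
b(O, I) = 7*I (b(O, I) = 6*I + I = 7*I)
(n(v) + b(T(2), Q(-5, -4)))² = ((12 - 1*(-16)) + 7*(-5))² = ((12 + 16) - 35)² = (28 - 35)² = (-7)² = 49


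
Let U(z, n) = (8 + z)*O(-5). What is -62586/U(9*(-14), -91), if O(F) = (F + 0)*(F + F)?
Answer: 31293/2950 ≈ 10.608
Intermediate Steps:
O(F) = 2*F**2 (O(F) = F*(2*F) = 2*F**2)
U(z, n) = 400 + 50*z (U(z, n) = (8 + z)*(2*(-5)**2) = (8 + z)*(2*25) = (8 + z)*50 = 400 + 50*z)
-62586/U(9*(-14), -91) = -62586/(400 + 50*(9*(-14))) = -62586/(400 + 50*(-126)) = -62586/(400 - 6300) = -62586/(-5900) = -62586*(-1/5900) = 31293/2950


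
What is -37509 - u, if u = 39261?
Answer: -76770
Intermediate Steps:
-37509 - u = -37509 - 1*39261 = -37509 - 39261 = -76770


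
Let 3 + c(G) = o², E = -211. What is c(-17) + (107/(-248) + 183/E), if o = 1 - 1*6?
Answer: 1083255/52328 ≈ 20.701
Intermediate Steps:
o = -5 (o = 1 - 6 = -5)
c(G) = 22 (c(G) = -3 + (-5)² = -3 + 25 = 22)
c(-17) + (107/(-248) + 183/E) = 22 + (107/(-248) + 183/(-211)) = 22 + (107*(-1/248) + 183*(-1/211)) = 22 + (-107/248 - 183/211) = 22 - 67961/52328 = 1083255/52328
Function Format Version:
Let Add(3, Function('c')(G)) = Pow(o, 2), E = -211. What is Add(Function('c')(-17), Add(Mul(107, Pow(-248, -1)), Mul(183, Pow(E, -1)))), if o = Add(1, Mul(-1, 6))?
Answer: Rational(1083255, 52328) ≈ 20.701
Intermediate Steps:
o = -5 (o = Add(1, -6) = -5)
Function('c')(G) = 22 (Function('c')(G) = Add(-3, Pow(-5, 2)) = Add(-3, 25) = 22)
Add(Function('c')(-17), Add(Mul(107, Pow(-248, -1)), Mul(183, Pow(E, -1)))) = Add(22, Add(Mul(107, Pow(-248, -1)), Mul(183, Pow(-211, -1)))) = Add(22, Add(Mul(107, Rational(-1, 248)), Mul(183, Rational(-1, 211)))) = Add(22, Add(Rational(-107, 248), Rational(-183, 211))) = Add(22, Rational(-67961, 52328)) = Rational(1083255, 52328)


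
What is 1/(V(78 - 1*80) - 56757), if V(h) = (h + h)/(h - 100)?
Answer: -51/2894605 ≈ -1.7619e-5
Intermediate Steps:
V(h) = 2*h/(-100 + h) (V(h) = (2*h)/(-100 + h) = 2*h/(-100 + h))
1/(V(78 - 1*80) - 56757) = 1/(2*(78 - 1*80)/(-100 + (78 - 1*80)) - 56757) = 1/(2*(78 - 80)/(-100 + (78 - 80)) - 56757) = 1/(2*(-2)/(-100 - 2) - 56757) = 1/(2*(-2)/(-102) - 56757) = 1/(2*(-2)*(-1/102) - 56757) = 1/(2/51 - 56757) = 1/(-2894605/51) = -51/2894605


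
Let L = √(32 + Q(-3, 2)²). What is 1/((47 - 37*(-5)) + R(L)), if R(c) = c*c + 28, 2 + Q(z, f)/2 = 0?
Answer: 1/308 ≈ 0.0032468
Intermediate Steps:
Q(z, f) = -4 (Q(z, f) = -4 + 2*0 = -4 + 0 = -4)
L = 4*√3 (L = √(32 + (-4)²) = √(32 + 16) = √48 = 4*√3 ≈ 6.9282)
R(c) = 28 + c² (R(c) = c² + 28 = 28 + c²)
1/((47 - 37*(-5)) + R(L)) = 1/((47 - 37*(-5)) + (28 + (4*√3)²)) = 1/((47 + 185) + (28 + 48)) = 1/(232 + 76) = 1/308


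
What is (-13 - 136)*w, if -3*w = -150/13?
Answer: -7450/13 ≈ -573.08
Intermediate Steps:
w = 50/13 (w = -(-50)/13 = -⅓*(-150/13) = 50/13 ≈ 3.8462)
(-13 - 136)*w = (-13 - 136)*(50/13) = -149*50/13 = -7450/13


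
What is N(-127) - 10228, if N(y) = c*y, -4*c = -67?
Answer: -49421/4 ≈ -12355.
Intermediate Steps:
c = 67/4 (c = -¼*(-67) = 67/4 ≈ 16.750)
N(y) = 67*y/4
N(-127) - 10228 = (67/4)*(-127) - 10228 = -8509/4 - 10228 = -49421/4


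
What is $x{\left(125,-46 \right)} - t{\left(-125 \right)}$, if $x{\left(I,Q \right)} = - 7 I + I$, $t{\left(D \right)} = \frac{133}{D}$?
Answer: $- \frac{93617}{125} \approx -748.94$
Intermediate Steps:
$x{\left(I,Q \right)} = - 6 I$
$x{\left(125,-46 \right)} - t{\left(-125 \right)} = \left(-6\right) 125 - \frac{133}{-125} = -750 - 133 \left(- \frac{1}{125}\right) = -750 - - \frac{133}{125} = -750 + \frac{133}{125} = - \frac{93617}{125}$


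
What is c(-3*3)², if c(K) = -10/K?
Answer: 100/81 ≈ 1.2346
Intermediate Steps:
c(-3*3)² = (-10/((-3*3)))² = (-10/(-9))² = (-10*(-⅑))² = (10/9)² = 100/81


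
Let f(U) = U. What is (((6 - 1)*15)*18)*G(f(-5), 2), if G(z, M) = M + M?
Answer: 5400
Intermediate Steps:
G(z, M) = 2*M
(((6 - 1)*15)*18)*G(f(-5), 2) = (((6 - 1)*15)*18)*(2*2) = ((5*15)*18)*4 = (75*18)*4 = 1350*4 = 5400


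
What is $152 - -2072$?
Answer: $2224$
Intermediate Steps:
$152 - -2072 = 152 + 2072 = 2224$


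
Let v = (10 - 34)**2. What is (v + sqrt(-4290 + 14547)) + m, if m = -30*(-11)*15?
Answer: 5526 + sqrt(10257) ≈ 5627.3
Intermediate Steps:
m = 4950 (m = 330*15 = 4950)
v = 576 (v = (-24)**2 = 576)
(v + sqrt(-4290 + 14547)) + m = (576 + sqrt(-4290 + 14547)) + 4950 = (576 + sqrt(10257)) + 4950 = 5526 + sqrt(10257)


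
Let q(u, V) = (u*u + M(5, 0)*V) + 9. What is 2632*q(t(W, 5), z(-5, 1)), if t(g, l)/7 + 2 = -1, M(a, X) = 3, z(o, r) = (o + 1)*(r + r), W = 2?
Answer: 1121232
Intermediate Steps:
z(o, r) = 2*r*(1 + o) (z(o, r) = (1 + o)*(2*r) = 2*r*(1 + o))
t(g, l) = -21 (t(g, l) = -14 + 7*(-1) = -14 - 7 = -21)
q(u, V) = 9 + u**2 + 3*V (q(u, V) = (u*u + 3*V) + 9 = (u**2 + 3*V) + 9 = 9 + u**2 + 3*V)
2632*q(t(W, 5), z(-5, 1)) = 2632*(9 + (-21)**2 + 3*(2*1*(1 - 5))) = 2632*(9 + 441 + 3*(2*1*(-4))) = 2632*(9 + 441 + 3*(-8)) = 2632*(9 + 441 - 24) = 2632*426 = 1121232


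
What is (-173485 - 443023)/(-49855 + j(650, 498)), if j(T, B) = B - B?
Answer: 616508/49855 ≈ 12.366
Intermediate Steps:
j(T, B) = 0
(-173485 - 443023)/(-49855 + j(650, 498)) = (-173485 - 443023)/(-49855 + 0) = -616508/(-49855) = -616508*(-1/49855) = 616508/49855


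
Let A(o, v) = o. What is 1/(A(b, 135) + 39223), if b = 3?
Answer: 1/39226 ≈ 2.5493e-5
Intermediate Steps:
1/(A(b, 135) + 39223) = 1/(3 + 39223) = 1/39226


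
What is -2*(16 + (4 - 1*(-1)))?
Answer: -42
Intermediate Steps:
-2*(16 + (4 - 1*(-1))) = -2*(16 + (4 + 1)) = -2*(16 + 5) = -2*21 = -42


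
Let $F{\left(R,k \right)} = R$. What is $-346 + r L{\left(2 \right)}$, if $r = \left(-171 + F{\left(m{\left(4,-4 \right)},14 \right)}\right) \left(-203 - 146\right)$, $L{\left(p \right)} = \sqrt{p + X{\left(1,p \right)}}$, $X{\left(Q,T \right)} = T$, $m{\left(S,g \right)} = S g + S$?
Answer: $127388$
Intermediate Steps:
$m{\left(S,g \right)} = S + S g$
$L{\left(p \right)} = \sqrt{2} \sqrt{p}$ ($L{\left(p \right)} = \sqrt{p + p} = \sqrt{2 p} = \sqrt{2} \sqrt{p}$)
$r = 63867$ ($r = \left(-171 + 4 \left(1 - 4\right)\right) \left(-203 - 146\right) = \left(-171 + 4 \left(-3\right)\right) \left(-349\right) = \left(-171 - 12\right) \left(-349\right) = \left(-183\right) \left(-349\right) = 63867$)
$-346 + r L{\left(2 \right)} = -346 + 63867 \sqrt{2} \sqrt{2} = -346 + 63867 \cdot 2 = -346 + 127734 = 127388$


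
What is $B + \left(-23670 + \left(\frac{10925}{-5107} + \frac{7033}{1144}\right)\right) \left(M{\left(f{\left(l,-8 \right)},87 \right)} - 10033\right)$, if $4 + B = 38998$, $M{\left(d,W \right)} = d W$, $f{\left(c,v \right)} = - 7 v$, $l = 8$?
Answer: $\frac{54909276605017}{449416} \approx 1.2218 \cdot 10^{8}$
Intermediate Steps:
$M{\left(d,W \right)} = W d$
$B = 38994$ ($B = -4 + 38998 = 38994$)
$B + \left(-23670 + \left(\frac{10925}{-5107} + \frac{7033}{1144}\right)\right) \left(M{\left(f{\left(l,-8 \right)},87 \right)} - 10033\right) = 38994 + \left(-23670 + \left(\frac{10925}{-5107} + \frac{7033}{1144}\right)\right) \left(87 \left(\left(-7\right) \left(-8\right)\right) - 10033\right) = 38994 + \left(-23670 + \left(10925 \left(- \frac{1}{5107}\right) + 7033 \cdot \frac{1}{1144}\right)\right) \left(87 \cdot 56 - 10033\right) = 38994 + \left(-23670 + \left(- \frac{10925}{5107} + \frac{541}{88}\right)\right) \left(4872 - 10033\right) = 38994 + \left(-23670 + \frac{1801487}{449416}\right) \left(-5161\right) = 38994 - - \frac{54891752077513}{449416} = 38994 + \frac{54891752077513}{449416} = \frac{54909276605017}{449416}$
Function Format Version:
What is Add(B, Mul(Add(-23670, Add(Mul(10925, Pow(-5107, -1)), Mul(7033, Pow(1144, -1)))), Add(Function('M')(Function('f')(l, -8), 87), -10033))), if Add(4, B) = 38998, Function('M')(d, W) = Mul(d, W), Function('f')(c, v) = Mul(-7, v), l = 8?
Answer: Rational(54909276605017, 449416) ≈ 1.2218e+8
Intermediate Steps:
Function('M')(d, W) = Mul(W, d)
B = 38994 (B = Add(-4, 38998) = 38994)
Add(B, Mul(Add(-23670, Add(Mul(10925, Pow(-5107, -1)), Mul(7033, Pow(1144, -1)))), Add(Function('M')(Function('f')(l, -8), 87), -10033))) = Add(38994, Mul(Add(-23670, Add(Mul(10925, Pow(-5107, -1)), Mul(7033, Pow(1144, -1)))), Add(Mul(87, Mul(-7, -8)), -10033))) = Add(38994, Mul(Add(-23670, Add(Mul(10925, Rational(-1, 5107)), Mul(7033, Rational(1, 1144)))), Add(Mul(87, 56), -10033))) = Add(38994, Mul(Add(-23670, Add(Rational(-10925, 5107), Rational(541, 88))), Add(4872, -10033))) = Add(38994, Mul(Add(-23670, Rational(1801487, 449416)), -5161)) = Add(38994, Mul(Rational(-10635875233, 449416), -5161)) = Add(38994, Rational(54891752077513, 449416)) = Rational(54909276605017, 449416)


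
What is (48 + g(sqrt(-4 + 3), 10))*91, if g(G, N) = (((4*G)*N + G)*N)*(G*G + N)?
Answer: 4368 + 335790*I ≈ 4368.0 + 3.3579e+5*I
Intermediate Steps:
g(G, N) = N*(G + 4*G*N)*(N + G**2) (g(G, N) = ((4*G*N + G)*N)*(G**2 + N) = ((G + 4*G*N)*N)*(N + G**2) = (N*(G + 4*G*N))*(N + G**2) = N*(G + 4*G*N)*(N + G**2))
(48 + g(sqrt(-4 + 3), 10))*91 = (48 + sqrt(-4 + 3)*10*(10 + (sqrt(-4 + 3))**2 + 4*10**2 + 4*10*(sqrt(-4 + 3))**2))*91 = (48 + sqrt(-1)*10*(10 + (sqrt(-1))**2 + 4*100 + 4*10*(sqrt(-1))**2))*91 = (48 + I*10*(10 + I**2 + 400 + 4*10*I**2))*91 = (48 + I*10*(10 - 1 + 400 + 4*10*(-1)))*91 = (48 + I*10*(10 - 1 + 400 - 40))*91 = (48 + I*10*369)*91 = (48 + 3690*I)*91 = 4368 + 335790*I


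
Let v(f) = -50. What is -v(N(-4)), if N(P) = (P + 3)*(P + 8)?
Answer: 50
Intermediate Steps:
N(P) = (3 + P)*(8 + P)
-v(N(-4)) = -1*(-50) = 50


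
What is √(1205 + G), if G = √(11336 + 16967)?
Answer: √(1205 + √28303) ≈ 37.057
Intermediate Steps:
G = √28303 ≈ 168.23
√(1205 + G) = √(1205 + √28303)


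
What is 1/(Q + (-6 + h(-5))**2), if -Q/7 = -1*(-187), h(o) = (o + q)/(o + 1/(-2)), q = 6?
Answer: -121/153765 ≈ -0.00078692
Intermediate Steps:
h(o) = (6 + o)/(-1/2 + o) (h(o) = (o + 6)/(o + 1/(-2)) = (6 + o)/(o - 1/2) = (6 + o)/(-1/2 + o))
Q = -1309 (Q = -(-7)*(-187) = -7*187 = -1309)
1/(Q + (-6 + h(-5))**2) = 1/(-1309 + (-6 + 2*(6 - 5)/(-1 + 2*(-5)))**2) = 1/(-1309 + (-6 + 2*1/(-1 - 10))**2) = 1/(-1309 + (-6 + 2*1/(-11))**2) = 1/(-1309 + (-6 + 2*(-1/11)*1)**2) = 1/(-1309 + (-6 - 2/11)**2) = 1/(-1309 + (-68/11)**2) = 1/(-1309 + 4624/121) = 1/(-153765/121) = -121/153765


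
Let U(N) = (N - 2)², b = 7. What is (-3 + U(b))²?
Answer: 484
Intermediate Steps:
U(N) = (-2 + N)²
(-3 + U(b))² = (-3 + (-2 + 7)²)² = (-3 + 5²)² = (-3 + 25)² = 22² = 484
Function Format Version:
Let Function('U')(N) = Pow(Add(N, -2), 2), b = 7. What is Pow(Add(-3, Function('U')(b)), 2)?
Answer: 484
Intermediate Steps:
Function('U')(N) = Pow(Add(-2, N), 2)
Pow(Add(-3, Function('U')(b)), 2) = Pow(Add(-3, Pow(Add(-2, 7), 2)), 2) = Pow(Add(-3, Pow(5, 2)), 2) = Pow(Add(-3, 25), 2) = Pow(22, 2) = 484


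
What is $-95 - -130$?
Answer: $35$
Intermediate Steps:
$-95 - -130 = -95 + \left(-385 + 515\right) = -95 + 130 = 35$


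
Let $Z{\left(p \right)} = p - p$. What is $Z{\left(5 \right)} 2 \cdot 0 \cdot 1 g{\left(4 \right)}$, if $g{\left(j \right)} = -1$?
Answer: $0$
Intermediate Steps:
$Z{\left(p \right)} = 0$
$Z{\left(5 \right)} 2 \cdot 0 \cdot 1 g{\left(4 \right)} = 0 \cdot 2 \cdot 0 \cdot 1 \left(-1\right) = 0 \cdot 2 \cdot 0 \left(-1\right) = 0 \cdot 0 \left(-1\right) = 0 \cdot 0 = 0$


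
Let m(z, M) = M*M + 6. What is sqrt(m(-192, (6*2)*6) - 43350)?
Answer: 12*I*sqrt(265) ≈ 195.35*I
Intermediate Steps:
m(z, M) = 6 + M**2 (m(z, M) = M**2 + 6 = 6 + M**2)
sqrt(m(-192, (6*2)*6) - 43350) = sqrt((6 + ((6*2)*6)**2) - 43350) = sqrt((6 + (12*6)**2) - 43350) = sqrt((6 + 72**2) - 43350) = sqrt((6 + 5184) - 43350) = sqrt(5190 - 43350) = sqrt(-38160) = 12*I*sqrt(265)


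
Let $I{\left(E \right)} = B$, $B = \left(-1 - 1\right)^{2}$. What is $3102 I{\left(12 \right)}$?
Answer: $12408$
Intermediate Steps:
$B = 4$ ($B = \left(-2\right)^{2} = 4$)
$I{\left(E \right)} = 4$
$3102 I{\left(12 \right)} = 3102 \cdot 4 = 12408$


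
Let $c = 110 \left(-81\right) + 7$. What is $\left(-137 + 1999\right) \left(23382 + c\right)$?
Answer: $26959898$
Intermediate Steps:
$c = -8903$ ($c = -8910 + 7 = -8903$)
$\left(-137 + 1999\right) \left(23382 + c\right) = \left(-137 + 1999\right) \left(23382 - 8903\right) = 1862 \cdot 14479 = 26959898$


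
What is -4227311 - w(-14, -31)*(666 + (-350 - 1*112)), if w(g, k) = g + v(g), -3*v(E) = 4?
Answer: -4224183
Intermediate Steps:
v(E) = -4/3 (v(E) = -1/3*4 = -4/3)
w(g, k) = -4/3 + g (w(g, k) = g - 4/3 = -4/3 + g)
-4227311 - w(-14, -31)*(666 + (-350 - 1*112)) = -4227311 - (-4/3 - 14)*(666 + (-350 - 1*112)) = -4227311 - (-46)*(666 + (-350 - 112))/3 = -4227311 - (-46)*(666 - 462)/3 = -4227311 - (-46)*204/3 = -4227311 - 1*(-3128) = -4227311 + 3128 = -4224183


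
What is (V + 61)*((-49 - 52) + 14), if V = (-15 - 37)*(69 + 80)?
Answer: 668769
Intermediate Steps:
V = -7748 (V = -52*149 = -7748)
(V + 61)*((-49 - 52) + 14) = (-7748 + 61)*((-49 - 52) + 14) = -7687*(-101 + 14) = -7687*(-87) = 668769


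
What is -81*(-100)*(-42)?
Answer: -340200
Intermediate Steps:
-81*(-100)*(-42) = 8100*(-42) = -340200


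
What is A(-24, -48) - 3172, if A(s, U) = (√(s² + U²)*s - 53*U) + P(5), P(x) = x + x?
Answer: -618 - 576*√5 ≈ -1906.0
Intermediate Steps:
P(x) = 2*x
A(s, U) = 10 - 53*U + s*√(U² + s²) (A(s, U) = (√(s² + U²)*s - 53*U) + 2*5 = (√(U² + s²)*s - 53*U) + 10 = (s*√(U² + s²) - 53*U) + 10 = (-53*U + s*√(U² + s²)) + 10 = 10 - 53*U + s*√(U² + s²))
A(-24, -48) - 3172 = (10 - 53*(-48) - 24*√((-48)² + (-24)²)) - 3172 = (10 + 2544 - 24*√(2304 + 576)) - 3172 = (10 + 2544 - 576*√5) - 3172 = (2554 - 576*√5) - 3172 = -618 - 576*√5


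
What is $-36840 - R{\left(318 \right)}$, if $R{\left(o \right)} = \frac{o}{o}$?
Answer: $-36841$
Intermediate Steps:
$R{\left(o \right)} = 1$
$-36840 - R{\left(318 \right)} = -36840 - 1 = -36841$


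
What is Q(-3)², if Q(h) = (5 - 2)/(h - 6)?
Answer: ⅑ ≈ 0.11111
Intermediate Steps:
Q(h) = 3/(-6 + h)
Q(-3)² = (3/(-6 - 3))² = (3/(-9))² = (3*(-⅑))² = (-⅓)² = ⅑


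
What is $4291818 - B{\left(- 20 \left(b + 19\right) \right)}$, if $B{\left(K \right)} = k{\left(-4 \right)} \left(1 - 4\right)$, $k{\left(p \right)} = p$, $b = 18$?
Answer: $4291806$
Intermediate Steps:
$B{\left(K \right)} = 12$ ($B{\left(K \right)} = - 4 \left(1 - 4\right) = \left(-4\right) \left(-3\right) = 12$)
$4291818 - B{\left(- 20 \left(b + 19\right) \right)} = 4291818 - 12 = 4291806$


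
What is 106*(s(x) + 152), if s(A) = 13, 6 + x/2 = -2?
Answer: 17490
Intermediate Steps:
x = -16 (x = -12 + 2*(-2) = -12 - 4 = -16)
106*(s(x) + 152) = 106*(13 + 152) = 106*165 = 17490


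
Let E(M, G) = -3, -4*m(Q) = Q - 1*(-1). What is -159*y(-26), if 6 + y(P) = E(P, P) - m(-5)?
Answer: 1590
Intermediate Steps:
m(Q) = -1/4 - Q/4 (m(Q) = -(Q - 1*(-1))/4 = -(Q + 1)/4 = -(1 + Q)/4 = -1/4 - Q/4)
y(P) = -10 (y(P) = -6 + (-3 - (-1/4 - 1/4*(-5))) = -6 + (-3 - (-1/4 + 5/4)) = -6 + (-3 - 1*1) = -6 + (-3 - 1) = -6 - 4 = -10)
-159*y(-26) = -159*(-10) = 1590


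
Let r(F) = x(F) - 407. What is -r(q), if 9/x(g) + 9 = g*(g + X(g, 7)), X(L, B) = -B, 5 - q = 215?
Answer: 6181106/15187 ≈ 407.00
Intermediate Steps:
q = -210 (q = 5 - 1*215 = 5 - 215 = -210)
x(g) = 9/(-9 + g*(-7 + g)) (x(g) = 9/(-9 + g*(g - 1*7)) = 9/(-9 + g*(g - 7)) = 9/(-9 + g*(-7 + g)))
r(F) = -407 + 9/(-9 + F² - 7*F) (r(F) = 9/(-9 + F² - 7*F) - 407 = -407 + 9/(-9 + F² - 7*F))
-r(q) = -(-3672 - 2849*(-210) + 407*(-210)²)/(9 - 1*(-210)² + 7*(-210)) = -(-3672 + 598290 + 407*44100)/(9 - 1*44100 - 1470) = -(-3672 + 598290 + 17948700)/(9 - 44100 - 1470) = -18543318/(-45561) = -(-1)*18543318/45561 = -1*(-6181106/15187) = 6181106/15187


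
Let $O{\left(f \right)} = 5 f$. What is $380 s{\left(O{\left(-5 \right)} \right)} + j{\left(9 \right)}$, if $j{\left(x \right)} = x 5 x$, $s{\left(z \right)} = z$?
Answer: $-9095$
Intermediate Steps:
$j{\left(x \right)} = 5 x^{2}$ ($j{\left(x \right)} = 5 x x = 5 x^{2}$)
$380 s{\left(O{\left(-5 \right)} \right)} + j{\left(9 \right)} = 380 \cdot 5 \left(-5\right) + 5 \cdot 9^{2} = 380 \left(-25\right) + 5 \cdot 81 = -9500 + 405 = -9095$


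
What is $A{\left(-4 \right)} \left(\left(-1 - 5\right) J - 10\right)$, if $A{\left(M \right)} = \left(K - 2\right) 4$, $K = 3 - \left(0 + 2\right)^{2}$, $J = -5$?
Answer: $-240$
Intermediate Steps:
$K = -1$ ($K = 3 - 2^{2} = 3 - 4 = -1$)
$A{\left(M \right)} = -12$ ($A{\left(M \right)} = \left(-1 - 2\right) 4 = \left(-3\right) 4 = -12$)
$A{\left(-4 \right)} \left(\left(-1 - 5\right) J - 10\right) = - 12 \left(\left(-1 - 5\right) \left(-5\right) - 10\right) = - 12 \left(\left(-6\right) \left(-5\right) - 10\right) = - 12 \left(30 - 10\right) = \left(-12\right) 20 = -240$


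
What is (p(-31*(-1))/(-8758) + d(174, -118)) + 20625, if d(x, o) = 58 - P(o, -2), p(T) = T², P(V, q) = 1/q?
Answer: 90572566/4379 ≈ 20683.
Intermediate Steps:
d(x, o) = 117/2 (d(x, o) = 58 - 1/(-2) = 58 - 1*(-½) = 58 + ½ = 117/2)
(p(-31*(-1))/(-8758) + d(174, -118)) + 20625 = ((-31*(-1))²/(-8758) + 117/2) + 20625 = (31²*(-1/8758) + 117/2) + 20625 = (961*(-1/8758) + 117/2) + 20625 = (-961/8758 + 117/2) + 20625 = 255691/4379 + 20625 = 90572566/4379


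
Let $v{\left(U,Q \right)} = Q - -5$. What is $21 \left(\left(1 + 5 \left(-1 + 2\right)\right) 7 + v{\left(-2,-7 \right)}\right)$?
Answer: $840$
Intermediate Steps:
$v{\left(U,Q \right)} = 5 + Q$ ($v{\left(U,Q \right)} = Q + 5 = 5 + Q$)
$21 \left(\left(1 + 5 \left(-1 + 2\right)\right) 7 + v{\left(-2,-7 \right)}\right) = 21 \left(\left(1 + 5 \left(-1 + 2\right)\right) 7 + \left(5 - 7\right)\right) = 21 \left(\left(1 + 5 \cdot 1\right) 7 - 2\right) = 21 \left(\left(1 + 5\right) 7 - 2\right) = 21 \left(6 \cdot 7 - 2\right) = 21 \left(42 - 2\right) = 21 \cdot 40 = 840$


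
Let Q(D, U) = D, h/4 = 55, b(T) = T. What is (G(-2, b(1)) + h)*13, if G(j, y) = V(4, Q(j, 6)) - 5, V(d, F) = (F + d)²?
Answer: 2847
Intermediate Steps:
h = 220 (h = 4*55 = 220)
G(j, y) = -5 + (4 + j)² (G(j, y) = (j + 4)² - 5 = (4 + j)² - 5 = -5 + (4 + j)²)
(G(-2, b(1)) + h)*13 = ((-5 + (4 - 2)²) + 220)*13 = ((-5 + 2²) + 220)*13 = ((-5 + 4) + 220)*13 = (-1 + 220)*13 = 219*13 = 2847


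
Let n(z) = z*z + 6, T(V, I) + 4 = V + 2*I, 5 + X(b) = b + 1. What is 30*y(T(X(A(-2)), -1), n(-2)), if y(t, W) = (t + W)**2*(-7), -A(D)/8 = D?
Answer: -53760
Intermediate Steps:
A(D) = -8*D
X(b) = -4 + b (X(b) = -5 + (b + 1) = -5 + (1 + b) = -4 + b)
T(V, I) = -4 + V + 2*I (T(V, I) = -4 + (V + 2*I) = -4 + V + 2*I)
n(z) = 6 + z**2 (n(z) = z**2 + 6 = 6 + z**2)
y(t, W) = -7*(W + t)**2 (y(t, W) = (W + t)**2*(-7) = -7*(W + t)**2)
30*y(T(X(A(-2)), -1), n(-2)) = 30*(-7*((6 + (-2)**2) + (-4 + (-4 - 8*(-2)) + 2*(-1)))**2) = 30*(-7*((6 + 4) + (-4 + (-4 + 16) - 2))**2) = 30*(-7*(10 + (-4 + 12 - 2))**2) = 30*(-7*(10 + 6)**2) = 30*(-7*16**2) = 30*(-7*256) = 30*(-1792) = -53760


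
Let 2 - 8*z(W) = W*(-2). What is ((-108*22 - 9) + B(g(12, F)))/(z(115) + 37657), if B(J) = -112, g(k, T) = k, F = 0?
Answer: -227/3426 ≈ -0.066258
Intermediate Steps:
z(W) = 1/4 + W/4 (z(W) = 1/4 - W*(-2)/8 = 1/4 - (-1)*W/4 = 1/4 + W/4)
((-108*22 - 9) + B(g(12, F)))/(z(115) + 37657) = ((-108*22 - 9) - 112)/((1/4 + (1/4)*115) + 37657) = ((-2376 - 9) - 112)/((1/4 + 115/4) + 37657) = (-2385 - 112)/(29 + 37657) = -2497/37686 = -2497*1/37686 = -227/3426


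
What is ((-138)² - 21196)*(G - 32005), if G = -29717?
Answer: 132825744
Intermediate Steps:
((-138)² - 21196)*(G - 32005) = ((-138)² - 21196)*(-29717 - 32005) = (19044 - 21196)*(-61722) = -2152*(-61722) = 132825744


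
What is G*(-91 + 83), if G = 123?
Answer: -984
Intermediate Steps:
G*(-91 + 83) = 123*(-91 + 83) = 123*(-8) = -984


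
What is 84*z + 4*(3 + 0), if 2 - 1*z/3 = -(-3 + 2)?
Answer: 264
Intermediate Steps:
z = 3 (z = 6 - (-3)*(-3 + 2) = 6 - (-3)*(-1) = 6 - 3*1 = 6 - 3 = 3)
84*z + 4*(3 + 0) = 84*3 + 4*(3 + 0) = 252 + 4*3 = 252 + 12 = 264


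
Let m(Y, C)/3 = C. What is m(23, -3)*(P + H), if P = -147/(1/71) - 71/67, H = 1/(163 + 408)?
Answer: 3593959047/38257 ≈ 93943.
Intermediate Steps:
m(Y, C) = 3*C
H = 1/571 ≈ 0.0017513
P = -699350/67 (P = -147/1/71 - 71*1/67 = -147*71 - 71/67 = -10437 - 71/67 = -699350/67 ≈ -10438.)
m(23, -3)*(P + H) = (3*(-3))*(-699350/67 + 1/571) = -9*(-399328783/38257) = 3593959047/38257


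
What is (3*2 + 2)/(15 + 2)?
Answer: 8/17 ≈ 0.47059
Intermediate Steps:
(3*2 + 2)/(15 + 2) = (6 + 2)/17 = (1/17)*8 = 8/17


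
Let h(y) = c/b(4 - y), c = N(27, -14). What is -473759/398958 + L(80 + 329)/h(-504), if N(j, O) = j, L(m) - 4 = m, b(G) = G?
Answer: 27896730913/3590622 ≈ 7769.3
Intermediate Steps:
L(m) = 4 + m
c = 27
h(y) = 27/(4 - y)
-473759/398958 + L(80 + 329)/h(-504) = -473759/398958 + (4 + (80 + 329))/((-27/(-4 - 504))) = -473759*1/398958 + (4 + 409)/((-27/(-508))) = -473759/398958 + 413/((-27*(-1/508))) = -473759/398958 + 413/(27/508) = -473759/398958 + 413*(508/27) = -473759/398958 + 209804/27 = 27896730913/3590622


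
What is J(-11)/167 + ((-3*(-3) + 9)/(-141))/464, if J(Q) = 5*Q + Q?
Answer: -720165/1820968 ≈ -0.39548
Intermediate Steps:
J(Q) = 6*Q
J(-11)/167 + ((-3*(-3) + 9)/(-141))/464 = (6*(-11))/167 + ((-3*(-3) + 9)/(-141))/464 = -66*1/167 + ((9 + 9)*(-1/141))*(1/464) = -66/167 + (18*(-1/141))*(1/464) = -66/167 - 6/47*1/464 = -66/167 - 3/10904 = -720165/1820968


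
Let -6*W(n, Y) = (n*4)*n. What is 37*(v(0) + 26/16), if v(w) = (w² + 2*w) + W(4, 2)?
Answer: -8029/24 ≈ -334.54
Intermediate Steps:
W(n, Y) = -2*n²/3 (W(n, Y) = -n*4*n/6 = -4*n*n/6 = -2*n²/3)
v(w) = -32/3 + w² + 2*w (v(w) = (w² + 2*w) - ⅔*4² = (w² + 2*w) - ⅔*16 = (w² + 2*w) - 32/3 = -32/3 + w² + 2*w)
37*(v(0) + 26/16) = 37*((-32/3 + 0² + 2*0) + 26/16) = 37*((-32/3 + 0 + 0) + 26*(1/16)) = 37*(-32/3 + 13/8) = 37*(-217/24) = -8029/24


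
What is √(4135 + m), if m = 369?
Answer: 2*√1126 ≈ 67.112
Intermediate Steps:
√(4135 + m) = √(4135 + 369) = √4504 = 2*√1126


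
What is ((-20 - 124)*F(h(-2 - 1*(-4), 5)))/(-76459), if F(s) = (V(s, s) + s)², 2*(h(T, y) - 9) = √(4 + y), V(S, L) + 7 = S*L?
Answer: 1863225/76459 ≈ 24.369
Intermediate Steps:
V(S, L) = -7 + L*S (V(S, L) = -7 + S*L = -7 + L*S)
h(T, y) = 9 + √(4 + y)/2
F(s) = (-7 + s + s²)² (F(s) = ((-7 + s*s) + s)² = ((-7 + s²) + s)² = (-7 + s + s²)²)
((-20 - 124)*F(h(-2 - 1*(-4), 5)))/(-76459) = ((-20 - 124)*(-7 + (9 + √(4 + 5)/2) + (9 + √(4 + 5)/2)²)²)/(-76459) = -144*(-7 + (9 + √9/2) + (9 + √9/2)²)²*(-1/76459) = -144*(-7 + (9 + (½)*3) + (9 + (½)*3)²)²*(-1/76459) = -144*(-7 + (9 + 3/2) + (9 + 3/2)²)²*(-1/76459) = -144*(-7 + 21/2 + (21/2)²)²*(-1/76459) = -144*(-7 + 21/2 + 441/4)²*(-1/76459) = -144*(455/4)²*(-1/76459) = -144*207025/16*(-1/76459) = -1863225*(-1/76459) = 1863225/76459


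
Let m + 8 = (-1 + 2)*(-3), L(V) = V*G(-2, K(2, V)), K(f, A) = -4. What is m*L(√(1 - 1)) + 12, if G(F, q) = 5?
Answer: 12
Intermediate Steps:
L(V) = 5*V (L(V) = V*5 = 5*V)
m = -11 (m = -8 + (-1 + 2)*(-3) = -8 + 1*(-3) = -8 - 3 = -11)
m*L(√(1 - 1)) + 12 = -55*√(1 - 1) + 12 = -55*√0 + 12 = -55*0 + 12 = -11*0 + 12 = 0 + 12 = 12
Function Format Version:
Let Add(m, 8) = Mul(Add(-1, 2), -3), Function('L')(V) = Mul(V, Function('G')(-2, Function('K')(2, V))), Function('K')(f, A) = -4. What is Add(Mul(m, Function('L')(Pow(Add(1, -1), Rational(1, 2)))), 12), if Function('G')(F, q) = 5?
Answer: 12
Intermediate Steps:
Function('L')(V) = Mul(5, V) (Function('L')(V) = Mul(V, 5) = Mul(5, V))
m = -11 (m = Add(-8, Mul(Add(-1, 2), -3)) = Add(-8, Mul(1, -3)) = Add(-8, -3) = -11)
Add(Mul(m, Function('L')(Pow(Add(1, -1), Rational(1, 2)))), 12) = Add(Mul(-11, Mul(5, Pow(Add(1, -1), Rational(1, 2)))), 12) = Add(Mul(-11, Mul(5, Pow(0, Rational(1, 2)))), 12) = Add(Mul(-11, Mul(5, 0)), 12) = Add(Mul(-11, 0), 12) = Add(0, 12) = 12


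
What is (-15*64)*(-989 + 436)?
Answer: 530880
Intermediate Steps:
(-15*64)*(-989 + 436) = -960*(-553) = 530880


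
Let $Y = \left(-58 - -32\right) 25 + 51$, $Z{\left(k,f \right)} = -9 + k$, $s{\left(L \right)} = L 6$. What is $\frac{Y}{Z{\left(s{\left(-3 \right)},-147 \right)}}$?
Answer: $\frac{599}{27} \approx 22.185$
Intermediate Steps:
$s{\left(L \right)} = 6 L$
$Y = -599$ ($Y = \left(-58 + 32\right) 25 + 51 = \left(-26\right) 25 + 51 = -650 + 51 = -599$)
$\frac{Y}{Z{\left(s{\left(-3 \right)},-147 \right)}} = - \frac{599}{-9 + 6 \left(-3\right)} = - \frac{599}{-9 - 18} = - \frac{599}{-27} = \left(-599\right) \left(- \frac{1}{27}\right) = \frac{599}{27}$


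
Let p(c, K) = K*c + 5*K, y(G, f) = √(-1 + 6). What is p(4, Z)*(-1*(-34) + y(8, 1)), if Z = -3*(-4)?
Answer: 3672 + 108*√5 ≈ 3913.5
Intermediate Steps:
y(G, f) = √5
Z = 12
p(c, K) = 5*K + K*c
p(4, Z)*(-1*(-34) + y(8, 1)) = (12*(5 + 4))*(-1*(-34) + √5) = (12*9)*(34 + √5) = 108*(34 + √5) = 3672 + 108*√5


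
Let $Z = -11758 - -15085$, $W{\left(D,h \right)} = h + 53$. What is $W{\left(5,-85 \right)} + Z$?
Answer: $3295$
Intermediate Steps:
$W{\left(D,h \right)} = 53 + h$
$Z = 3327$ ($Z = -11758 + 15085 = 3327$)
$W{\left(5,-85 \right)} + Z = \left(53 - 85\right) + 3327 = -32 + 3327 = 3295$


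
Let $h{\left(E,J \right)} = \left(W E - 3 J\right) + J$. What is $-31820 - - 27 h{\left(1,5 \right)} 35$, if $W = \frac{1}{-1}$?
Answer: $-42215$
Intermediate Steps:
$W = -1$
$h{\left(E,J \right)} = - E - 2 J$ ($h{\left(E,J \right)} = \left(- E - 3 J\right) + J = - E - 2 J$)
$-31820 - - 27 h{\left(1,5 \right)} 35 = -31820 - - 27 \left(\left(-1\right) 1 - 10\right) 35 = -31820 - - 27 \left(-1 - 10\right) 35 = -31820 - \left(-27\right) \left(-11\right) 35 = -31820 - 297 \cdot 35 = -31820 - 10395 = -42215$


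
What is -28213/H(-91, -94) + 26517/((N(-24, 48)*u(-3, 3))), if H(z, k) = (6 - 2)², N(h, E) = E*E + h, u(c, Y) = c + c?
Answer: -1006193/570 ≈ -1765.3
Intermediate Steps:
u(c, Y) = 2*c
N(h, E) = h + E² (N(h, E) = E² + h = h + E²)
H(z, k) = 16 (H(z, k) = 4² = 16)
-28213/H(-91, -94) + 26517/((N(-24, 48)*u(-3, 3))) = -28213/16 + 26517/(((-24 + 48²)*(2*(-3)))) = -28213*1/16 + 26517/(((-24 + 2304)*(-6))) = -28213/16 + 26517/((2280*(-6))) = -28213/16 + 26517/(-13680) = -28213/16 + 26517*(-1/13680) = -28213/16 - 8839/4560 = -1006193/570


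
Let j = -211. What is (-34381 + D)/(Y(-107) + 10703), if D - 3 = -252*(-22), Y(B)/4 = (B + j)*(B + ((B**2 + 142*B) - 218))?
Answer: -28834/5187743 ≈ -0.0055581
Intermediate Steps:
Y(B) = 4*(-211 + B)*(-218 + B**2 + 143*B) (Y(B) = 4*((B - 211)*(B + ((B**2 + 142*B) - 218))) = 4*((-211 + B)*(B + (-218 + B**2 + 142*B))) = 4*((-211 + B)*(-218 + B**2 + 143*B)) = 4*(-211 + B)*(-218 + B**2 + 143*B))
D = 5547 (D = 3 - 252*(-22) = 3 - 28*(-198) = 3 + 5544 = 5547)
(-34381 + D)/(Y(-107) + 10703) = (-34381 + 5547)/((183992 - 121564*(-107) - 272*(-107)**2 + 4*(-107)**3) + 10703) = -28834/((183992 + 13007348 - 272*11449 + 4*(-1225043)) + 10703) = -28834/((183992 + 13007348 - 3114128 - 4900172) + 10703) = -28834/(5177040 + 10703) = -28834/5187743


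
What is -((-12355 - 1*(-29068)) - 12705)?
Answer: -4008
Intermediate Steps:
-((-12355 - 1*(-29068)) - 12705) = -((-12355 + 29068) - 12705) = -(16713 - 12705) = -1*4008 = -4008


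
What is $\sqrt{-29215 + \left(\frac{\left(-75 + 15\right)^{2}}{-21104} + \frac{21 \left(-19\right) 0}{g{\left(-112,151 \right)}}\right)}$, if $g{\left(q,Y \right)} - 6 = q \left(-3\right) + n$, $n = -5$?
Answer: $\frac{i \sqrt{50827414390}}{1319} \approx 170.92 i$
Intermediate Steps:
$g{\left(q,Y \right)} = 1 - 3 q$ ($g{\left(q,Y \right)} = 6 + \left(q \left(-3\right) - 5\right) = 6 - \left(5 + 3 q\right) = 1 - 3 q$)
$\sqrt{-29215 + \left(\frac{\left(-75 + 15\right)^{2}}{-21104} + \frac{21 \left(-19\right) 0}{g{\left(-112,151 \right)}}\right)} = \sqrt{-29215 + \left(\frac{\left(-75 + 15\right)^{2}}{-21104} + \frac{21 \left(-19\right) 0}{1 - -336}\right)} = \sqrt{-29215 + \left(\left(-60\right)^{2} \left(- \frac{1}{21104}\right) + \frac{\left(-399\right) 0}{1 + 336}\right)} = \sqrt{-29215 + \left(3600 \left(- \frac{1}{21104}\right) + \frac{0}{337}\right)} = \sqrt{-29215 + \left(- \frac{225}{1319} + 0 \cdot \frac{1}{337}\right)} = \sqrt{-29215 + \left(- \frac{225}{1319} + 0\right)} = \sqrt{-29215 - \frac{225}{1319}} = \sqrt{- \frac{38534810}{1319}} = \frac{i \sqrt{50827414390}}{1319}$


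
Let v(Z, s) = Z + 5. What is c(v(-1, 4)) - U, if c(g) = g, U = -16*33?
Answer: 532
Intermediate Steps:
U = -528
v(Z, s) = 5 + Z
c(v(-1, 4)) - U = (5 - 1) - 1*(-528) = 4 + 528 = 532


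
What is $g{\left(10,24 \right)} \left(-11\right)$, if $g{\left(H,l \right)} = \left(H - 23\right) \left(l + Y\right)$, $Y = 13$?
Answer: $5291$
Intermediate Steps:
$g{\left(H,l \right)} = \left(-23 + H\right) \left(13 + l\right)$ ($g{\left(H,l \right)} = \left(H - 23\right) \left(l + 13\right) = \left(-23 + H\right) \left(13 + l\right)$)
$g{\left(10,24 \right)} \left(-11\right) = \left(-299 - 552 + 13 \cdot 10 + 10 \cdot 24\right) \left(-11\right) = \left(-299 - 552 + 130 + 240\right) \left(-11\right) = \left(-481\right) \left(-11\right) = 5291$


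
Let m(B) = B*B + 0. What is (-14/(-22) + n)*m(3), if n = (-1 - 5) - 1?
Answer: -630/11 ≈ -57.273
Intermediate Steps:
n = -7 (n = -6 - 1 = -7)
m(B) = B² (m(B) = B² + 0 = B²)
(-14/(-22) + n)*m(3) = (-14/(-22) - 7)*3² = (-14*(-1/22) - 7)*9 = (7/11 - 7)*9 = -70/11*9 = -630/11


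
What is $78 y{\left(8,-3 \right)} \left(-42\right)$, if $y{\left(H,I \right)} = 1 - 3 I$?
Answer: $-32760$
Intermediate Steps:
$78 y{\left(8,-3 \right)} \left(-42\right) = 78 \left(1 - -9\right) \left(-42\right) = 78 \left(1 + 9\right) \left(-42\right) = 78 \cdot 10 \left(-42\right) = 780 \left(-42\right) = -32760$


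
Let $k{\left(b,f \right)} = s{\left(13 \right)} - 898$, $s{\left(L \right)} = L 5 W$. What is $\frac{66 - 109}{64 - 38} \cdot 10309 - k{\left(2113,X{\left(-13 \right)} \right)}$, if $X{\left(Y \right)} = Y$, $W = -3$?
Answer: $- \frac{31913}{2} \approx -15957.0$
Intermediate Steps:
$s{\left(L \right)} = - 15 L$ ($s{\left(L \right)} = L 5 \left(-3\right) = 5 L \left(-3\right) = - 15 L$)
$k{\left(b,f \right)} = -1093$ ($k{\left(b,f \right)} = \left(-15\right) 13 - 898 = -195 - 898 = -1093$)
$\frac{66 - 109}{64 - 38} \cdot 10309 - k{\left(2113,X{\left(-13 \right)} \right)} = \frac{66 - 109}{64 - 38} \cdot 10309 - -1093 = - \frac{43}{26} \cdot 10309 + 1093 = \left(-43\right) \frac{1}{26} \cdot 10309 + 1093 = \left(- \frac{43}{26}\right) 10309 + 1093 = - \frac{34099}{2} + 1093 = - \frac{31913}{2}$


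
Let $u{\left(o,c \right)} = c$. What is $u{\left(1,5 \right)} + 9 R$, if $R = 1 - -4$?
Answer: $50$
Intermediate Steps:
$R = 5$ ($R = 1 + 4 = 5$)
$u{\left(1,5 \right)} + 9 R = 5 + 9 \cdot 5 = 5 + 45 = 50$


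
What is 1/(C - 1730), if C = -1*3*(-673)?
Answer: 1/289 ≈ 0.0034602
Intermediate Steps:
C = 2019 (C = -3*(-673) = 2019)
1/(C - 1730) = 1/(2019 - 1730) = 1/289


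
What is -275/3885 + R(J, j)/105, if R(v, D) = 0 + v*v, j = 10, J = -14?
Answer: 6977/3885 ≈ 1.7959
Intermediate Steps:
R(v, D) = v² (R(v, D) = 0 + v² = v²)
-275/3885 + R(J, j)/105 = -275/3885 + (-14)²/105 = -275*1/3885 + 196*(1/105) = -55/777 + 28/15 = 6977/3885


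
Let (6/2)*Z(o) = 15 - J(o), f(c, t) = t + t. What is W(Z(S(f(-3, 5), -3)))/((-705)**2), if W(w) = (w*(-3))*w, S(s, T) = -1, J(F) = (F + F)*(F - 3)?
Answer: -49/1491075 ≈ -3.2862e-5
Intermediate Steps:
f(c, t) = 2*t
J(F) = 2*F*(-3 + F) (J(F) = (2*F)*(-3 + F) = 2*F*(-3 + F))
Z(o) = 5 - 2*o*(-3 + o)/3 (Z(o) = (15 - 2*o*(-3 + o))/3 = 5 - 2*o*(-3 + o)/3)
W(w) = -3*w**2 (W(w) = (-3*w)*w = -3*w**2)
W(Z(S(f(-3, 5), -3)))/((-705)**2) = (-3*(5 - 2/3*(-1)*(-3 - 1))**2)/((-705)**2) = -3*(5 - 2/3*(-1)*(-4))**2/497025 = -3*(5 - 8/3)**2*(1/497025) = -3*(7/3)**2*(1/497025) = -3*49/9*(1/497025) = -49/3*1/497025 = -49/1491075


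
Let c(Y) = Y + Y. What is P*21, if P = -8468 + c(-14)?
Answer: -178416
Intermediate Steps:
c(Y) = 2*Y
P = -8496 (P = -8468 + 2*(-14) = -8468 - 28 = -8496)
P*21 = -8496*21 = -178416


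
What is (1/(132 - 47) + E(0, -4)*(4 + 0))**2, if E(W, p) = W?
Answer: 1/7225 ≈ 0.00013841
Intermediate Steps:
(1/(132 - 47) + E(0, -4)*(4 + 0))**2 = (1/(132 - 47) + 0*(4 + 0))**2 = (1/85 + 0*4)**2 = (1/85 + 0)**2 = (1/85)**2 = 1/7225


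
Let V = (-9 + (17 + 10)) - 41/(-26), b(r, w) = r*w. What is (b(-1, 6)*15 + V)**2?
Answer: 3352561/676 ≈ 4959.4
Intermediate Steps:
V = 509/26 (V = (-9 + 27) - 41*(-1/26) = 18 + 41/26 = 509/26 ≈ 19.577)
(b(-1, 6)*15 + V)**2 = (-1*6*15 + 509/26)**2 = (-6*15 + 509/26)**2 = (-90 + 509/26)**2 = (-1831/26)**2 = 3352561/676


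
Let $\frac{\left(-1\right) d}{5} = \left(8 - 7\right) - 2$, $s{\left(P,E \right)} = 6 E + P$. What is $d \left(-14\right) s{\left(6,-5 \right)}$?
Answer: $1680$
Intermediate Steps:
$s{\left(P,E \right)} = P + 6 E$
$d = 5$ ($d = - 5 \left(\left(8 - 7\right) - 2\right) = - 5 \left(1 - 2\right) = \left(-5\right) \left(-1\right) = 5$)
$d \left(-14\right) s{\left(6,-5 \right)} = 5 \left(-14\right) \left(6 + 6 \left(-5\right)\right) = - 70 \left(6 - 30\right) = \left(-70\right) \left(-24\right) = 1680$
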